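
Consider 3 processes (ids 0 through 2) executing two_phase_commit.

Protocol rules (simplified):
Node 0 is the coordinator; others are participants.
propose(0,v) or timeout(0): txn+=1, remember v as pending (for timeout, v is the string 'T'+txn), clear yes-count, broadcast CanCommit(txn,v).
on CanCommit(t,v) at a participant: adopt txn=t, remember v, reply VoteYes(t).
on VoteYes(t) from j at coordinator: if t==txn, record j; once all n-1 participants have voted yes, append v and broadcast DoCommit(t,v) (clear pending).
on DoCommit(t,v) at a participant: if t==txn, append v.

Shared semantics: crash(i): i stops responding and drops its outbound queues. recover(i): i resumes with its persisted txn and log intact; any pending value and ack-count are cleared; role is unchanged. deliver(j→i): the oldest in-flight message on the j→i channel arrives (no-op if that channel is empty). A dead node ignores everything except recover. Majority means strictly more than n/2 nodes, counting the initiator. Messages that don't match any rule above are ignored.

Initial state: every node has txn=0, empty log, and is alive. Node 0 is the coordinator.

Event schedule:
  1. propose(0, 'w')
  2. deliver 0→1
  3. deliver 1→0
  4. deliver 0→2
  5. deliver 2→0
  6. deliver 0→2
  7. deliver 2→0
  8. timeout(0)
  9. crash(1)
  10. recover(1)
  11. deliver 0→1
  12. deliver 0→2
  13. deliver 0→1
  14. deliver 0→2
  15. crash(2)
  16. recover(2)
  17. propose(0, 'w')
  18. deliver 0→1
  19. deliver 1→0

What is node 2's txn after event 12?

1. propose(0,'w'):  <0:coor t1 ->
2. deliver 0→1:  <1:part t1 ->
3. deliver 1→0:  nop
4. deliver 0→2:  <2:part t1 ->
5. deliver 2→0:  <0:coor t1 w>
6. deliver 0→2:  <2:part t1 w>
7. deliver 2→0:  nop
8. timeout(0):  <0:coor t2 w>
9. crash(1):  <1:✗part t1 ->
10. recover(1):  <1:part t1 ->
11. deliver 0→1:  <1:part t1 w>
12. deliver 0→2:  <2:part t2 w>

2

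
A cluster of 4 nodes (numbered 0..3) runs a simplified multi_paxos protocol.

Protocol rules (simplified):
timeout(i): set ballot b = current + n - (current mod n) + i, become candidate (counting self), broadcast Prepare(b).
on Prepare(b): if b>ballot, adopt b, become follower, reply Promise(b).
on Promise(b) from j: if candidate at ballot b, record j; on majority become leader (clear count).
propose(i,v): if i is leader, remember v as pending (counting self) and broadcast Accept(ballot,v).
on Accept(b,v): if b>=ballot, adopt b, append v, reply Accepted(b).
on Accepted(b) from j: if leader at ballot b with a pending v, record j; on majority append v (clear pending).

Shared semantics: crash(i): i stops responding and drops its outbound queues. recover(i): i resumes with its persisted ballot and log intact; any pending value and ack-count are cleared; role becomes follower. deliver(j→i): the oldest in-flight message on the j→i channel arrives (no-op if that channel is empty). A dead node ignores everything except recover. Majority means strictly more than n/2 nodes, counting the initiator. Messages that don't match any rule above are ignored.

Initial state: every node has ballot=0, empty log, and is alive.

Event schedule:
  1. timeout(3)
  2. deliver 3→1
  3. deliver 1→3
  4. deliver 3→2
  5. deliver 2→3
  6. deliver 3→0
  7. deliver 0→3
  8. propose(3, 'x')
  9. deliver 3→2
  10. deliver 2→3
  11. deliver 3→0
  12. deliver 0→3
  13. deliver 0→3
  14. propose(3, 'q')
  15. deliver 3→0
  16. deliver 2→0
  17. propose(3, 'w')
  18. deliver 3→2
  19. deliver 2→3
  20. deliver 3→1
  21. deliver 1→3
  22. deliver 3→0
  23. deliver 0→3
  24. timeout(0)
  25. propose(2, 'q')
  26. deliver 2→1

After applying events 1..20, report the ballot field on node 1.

7

1. timeout(3):  <3:cand b7 ->
2. deliver 3→1:  <1:foll b7 ->
3. deliver 1→3:  nop
4. deliver 3→2:  <2:foll b7 ->
5. deliver 2→3:  <3:lead b7 ->
6. deliver 3→0:  <0:foll b7 ->
7. deliver 0→3:  nop
8. propose(3,'x'):  nop
9. deliver 3→2:  <2:foll b7 x>
10. deliver 2→3:  nop
11. deliver 3→0:  <0:foll b7 x>
12. deliver 0→3:  <3:lead b7 x>
13. deliver 0→3:  nop
14. propose(3,'q'):  nop
15. deliver 3→0:  <0:foll b7 x,q>
16. deliver 2→0:  nop
17. propose(3,'w'):  nop
18. deliver 3→2:  <2:foll b7 x,q>
19. deliver 2→3:  nop
20. deliver 3→1:  <1:foll b7 x>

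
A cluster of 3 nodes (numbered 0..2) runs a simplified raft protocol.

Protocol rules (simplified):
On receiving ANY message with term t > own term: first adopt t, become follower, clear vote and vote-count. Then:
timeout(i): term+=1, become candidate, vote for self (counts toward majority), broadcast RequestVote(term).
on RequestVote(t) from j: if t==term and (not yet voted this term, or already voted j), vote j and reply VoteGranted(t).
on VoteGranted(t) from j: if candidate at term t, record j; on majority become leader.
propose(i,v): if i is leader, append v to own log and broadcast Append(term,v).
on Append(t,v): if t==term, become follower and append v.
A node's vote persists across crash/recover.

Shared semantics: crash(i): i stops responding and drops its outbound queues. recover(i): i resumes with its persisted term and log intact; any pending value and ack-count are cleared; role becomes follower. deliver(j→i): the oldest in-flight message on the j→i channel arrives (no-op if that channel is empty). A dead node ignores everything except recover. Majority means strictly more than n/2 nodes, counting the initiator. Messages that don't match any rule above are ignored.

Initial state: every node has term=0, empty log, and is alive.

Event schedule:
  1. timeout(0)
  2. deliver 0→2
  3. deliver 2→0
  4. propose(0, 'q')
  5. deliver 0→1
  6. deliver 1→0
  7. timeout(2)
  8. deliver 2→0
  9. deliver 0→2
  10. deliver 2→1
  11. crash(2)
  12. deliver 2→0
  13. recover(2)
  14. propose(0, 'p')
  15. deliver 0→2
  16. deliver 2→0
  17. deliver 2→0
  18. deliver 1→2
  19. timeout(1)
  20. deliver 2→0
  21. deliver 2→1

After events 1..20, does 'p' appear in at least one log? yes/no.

no

e1 timeout(0): 0[cand,t=1,-]
e2 deliver 0→2: 2[foll,t=1,-]
e3 deliver 2→0: 0[lead,t=1,-]
e4 propose(0,'q'): 0[lead,t=1,q]
e5 deliver 0→1: 1[foll,t=1,-]
e6 deliver 1→0: ·
e7 timeout(2): 2[cand,t=2,-]
e8 deliver 2→0: 0[foll,t=2,q]
e9 deliver 0→2: ·
e10 deliver 2→1: 1[foll,t=2,-]
e11 crash(2): 2[✗cand,t=2,-]
e12 deliver 2→0: ·
e13 recover(2): 2[foll,t=2,-]
e14 propose(0,'p'): ·
e15 deliver 0→2: ·
e16 deliver 2→0: ·
e17 deliver 2→0: ·
e18 deliver 1→2: ·
e19 timeout(1): 1[cand,t=3,-]
e20 deliver 2→0: ·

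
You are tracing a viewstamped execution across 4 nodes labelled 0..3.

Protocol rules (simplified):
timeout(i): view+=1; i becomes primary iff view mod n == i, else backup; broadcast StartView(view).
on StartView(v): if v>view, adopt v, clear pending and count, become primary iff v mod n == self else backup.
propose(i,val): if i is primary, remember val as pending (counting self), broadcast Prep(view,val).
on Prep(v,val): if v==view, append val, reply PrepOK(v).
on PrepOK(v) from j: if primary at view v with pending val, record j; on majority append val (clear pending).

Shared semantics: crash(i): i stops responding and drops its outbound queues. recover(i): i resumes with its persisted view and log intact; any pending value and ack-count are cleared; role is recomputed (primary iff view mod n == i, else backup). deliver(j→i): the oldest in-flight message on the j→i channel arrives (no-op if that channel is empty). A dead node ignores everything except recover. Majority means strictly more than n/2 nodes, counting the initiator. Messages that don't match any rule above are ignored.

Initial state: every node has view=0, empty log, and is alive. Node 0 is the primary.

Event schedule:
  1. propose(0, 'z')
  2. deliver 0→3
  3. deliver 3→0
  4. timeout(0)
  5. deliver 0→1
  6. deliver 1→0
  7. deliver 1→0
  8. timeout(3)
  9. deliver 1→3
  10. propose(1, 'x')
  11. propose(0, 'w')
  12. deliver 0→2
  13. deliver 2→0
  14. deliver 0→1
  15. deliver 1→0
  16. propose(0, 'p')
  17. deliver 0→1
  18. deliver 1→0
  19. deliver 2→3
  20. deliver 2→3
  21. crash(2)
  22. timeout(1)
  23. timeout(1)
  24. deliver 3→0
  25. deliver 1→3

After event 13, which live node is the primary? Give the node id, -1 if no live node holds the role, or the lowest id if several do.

e1 propose(0,'z'): ·
e2 deliver 0→3: 3[back,v=0,z]
e3 deliver 3→0: ·
e4 timeout(0): 0[back,v=1,-]
e5 deliver 0→1: 1[back,v=0,z]
e6 deliver 1→0: ·
e7 deliver 1→0: ·
e8 timeout(3): 3[back,v=1,z]
e9 deliver 1→3: ·
e10 propose(1,'x'): ·
e11 propose(0,'w'): ·
e12 deliver 0→2: 2[back,v=0,z]
e13 deliver 2→0: ·

-1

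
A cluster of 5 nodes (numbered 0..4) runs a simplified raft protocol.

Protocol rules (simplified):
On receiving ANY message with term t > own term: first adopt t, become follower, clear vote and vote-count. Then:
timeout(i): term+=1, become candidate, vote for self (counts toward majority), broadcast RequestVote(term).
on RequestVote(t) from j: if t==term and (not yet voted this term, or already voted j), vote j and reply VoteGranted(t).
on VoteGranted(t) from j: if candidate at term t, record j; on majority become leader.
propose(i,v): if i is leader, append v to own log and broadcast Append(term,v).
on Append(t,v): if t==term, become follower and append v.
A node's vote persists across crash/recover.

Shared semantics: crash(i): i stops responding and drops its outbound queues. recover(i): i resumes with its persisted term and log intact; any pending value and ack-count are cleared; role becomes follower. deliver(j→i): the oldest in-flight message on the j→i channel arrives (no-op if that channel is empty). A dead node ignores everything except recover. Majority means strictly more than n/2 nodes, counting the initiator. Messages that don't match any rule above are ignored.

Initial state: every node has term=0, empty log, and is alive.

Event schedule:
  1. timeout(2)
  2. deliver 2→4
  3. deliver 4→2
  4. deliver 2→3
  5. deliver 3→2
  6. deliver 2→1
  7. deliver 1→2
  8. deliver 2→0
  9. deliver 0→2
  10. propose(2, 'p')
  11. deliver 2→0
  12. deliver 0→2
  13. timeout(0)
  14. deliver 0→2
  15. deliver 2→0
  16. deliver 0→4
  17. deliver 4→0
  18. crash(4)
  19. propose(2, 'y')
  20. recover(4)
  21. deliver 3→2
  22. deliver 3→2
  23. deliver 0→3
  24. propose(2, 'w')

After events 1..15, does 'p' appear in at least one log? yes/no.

yes

[1] timeout(2) → N2(cand t1 [-])
[2] deliver 2→4 → N4(foll t1 [-])
[3] deliver 4→2 → ∅
[4] deliver 2→3 → N3(foll t1 [-])
[5] deliver 3→2 → N2(lead t1 [-])
[6] deliver 2→1 → N1(foll t1 [-])
[7] deliver 1→2 → ∅
[8] deliver 2→0 → N0(foll t1 [-])
[9] deliver 0→2 → ∅
[10] propose(2,'p') → N2(lead t1 [p])
[11] deliver 2→0 → N0(foll t1 [p])
[12] deliver 0→2 → ∅
[13] timeout(0) → N0(cand t2 [p])
[14] deliver 0→2 → N2(foll t2 [p])
[15] deliver 2→0 → ∅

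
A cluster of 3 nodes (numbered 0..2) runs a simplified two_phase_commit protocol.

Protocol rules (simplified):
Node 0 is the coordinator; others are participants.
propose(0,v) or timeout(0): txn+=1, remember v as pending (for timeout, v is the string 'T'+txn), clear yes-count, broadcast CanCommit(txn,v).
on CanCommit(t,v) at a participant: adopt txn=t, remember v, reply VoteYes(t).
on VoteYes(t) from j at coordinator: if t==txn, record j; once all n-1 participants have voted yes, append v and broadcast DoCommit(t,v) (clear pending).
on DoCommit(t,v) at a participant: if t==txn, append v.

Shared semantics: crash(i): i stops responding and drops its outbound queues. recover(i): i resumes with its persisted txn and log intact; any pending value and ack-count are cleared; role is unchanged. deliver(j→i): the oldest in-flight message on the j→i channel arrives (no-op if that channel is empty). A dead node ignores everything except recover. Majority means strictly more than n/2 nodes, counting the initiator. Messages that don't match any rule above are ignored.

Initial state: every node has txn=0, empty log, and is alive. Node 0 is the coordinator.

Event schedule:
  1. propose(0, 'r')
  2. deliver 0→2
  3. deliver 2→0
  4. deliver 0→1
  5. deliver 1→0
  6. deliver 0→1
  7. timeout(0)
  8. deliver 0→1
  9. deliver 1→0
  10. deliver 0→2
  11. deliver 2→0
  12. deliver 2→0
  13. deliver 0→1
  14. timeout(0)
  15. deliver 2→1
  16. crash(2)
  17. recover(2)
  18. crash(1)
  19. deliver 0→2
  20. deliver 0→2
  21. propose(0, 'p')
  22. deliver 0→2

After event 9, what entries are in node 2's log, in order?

empty

step 1 propose(0,'r'): 0={coor,t=1,log=-}
step 2 deliver 0→2: 2={part,t=1,log=-}
step 3 deliver 2→0: —
step 4 deliver 0→1: 1={part,t=1,log=-}
step 5 deliver 1→0: 0={coor,t=1,log=r}
step 6 deliver 0→1: 1={part,t=1,log=r}
step 7 timeout(0): 0={coor,t=2,log=r}
step 8 deliver 0→1: 1={part,t=2,log=r}
step 9 deliver 1→0: —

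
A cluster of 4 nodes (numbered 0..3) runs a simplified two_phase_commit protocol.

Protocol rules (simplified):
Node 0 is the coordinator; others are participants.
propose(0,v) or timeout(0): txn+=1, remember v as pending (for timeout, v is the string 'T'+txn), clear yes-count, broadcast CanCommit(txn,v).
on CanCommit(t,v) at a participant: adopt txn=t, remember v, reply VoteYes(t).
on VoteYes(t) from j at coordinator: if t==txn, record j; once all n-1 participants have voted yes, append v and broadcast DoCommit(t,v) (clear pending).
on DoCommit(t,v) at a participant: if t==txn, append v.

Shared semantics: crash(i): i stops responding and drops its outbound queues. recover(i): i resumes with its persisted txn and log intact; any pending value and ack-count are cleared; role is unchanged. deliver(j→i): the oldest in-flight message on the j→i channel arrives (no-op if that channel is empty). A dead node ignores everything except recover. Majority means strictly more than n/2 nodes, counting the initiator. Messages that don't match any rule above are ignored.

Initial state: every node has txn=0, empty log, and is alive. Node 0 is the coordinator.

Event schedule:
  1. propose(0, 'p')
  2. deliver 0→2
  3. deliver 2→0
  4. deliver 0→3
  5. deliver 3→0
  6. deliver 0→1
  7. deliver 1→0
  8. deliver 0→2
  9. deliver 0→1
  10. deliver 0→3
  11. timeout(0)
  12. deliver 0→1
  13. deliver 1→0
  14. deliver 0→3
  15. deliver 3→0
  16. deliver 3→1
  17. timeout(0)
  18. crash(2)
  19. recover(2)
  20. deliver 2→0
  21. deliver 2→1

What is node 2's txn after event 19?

1. propose(0,'p'):  <0:coor t1 ->
2. deliver 0→2:  <2:part t1 ->
3. deliver 2→0:  nop
4. deliver 0→3:  <3:part t1 ->
5. deliver 3→0:  nop
6. deliver 0→1:  <1:part t1 ->
7. deliver 1→0:  <0:coor t1 p>
8. deliver 0→2:  <2:part t1 p>
9. deliver 0→1:  <1:part t1 p>
10. deliver 0→3:  <3:part t1 p>
11. timeout(0):  <0:coor t2 p>
12. deliver 0→1:  <1:part t2 p>
13. deliver 1→0:  nop
14. deliver 0→3:  <3:part t2 p>
15. deliver 3→0:  nop
16. deliver 3→1:  nop
17. timeout(0):  <0:coor t3 p>
18. crash(2):  <2:✗part t1 p>
19. recover(2):  <2:part t1 p>

1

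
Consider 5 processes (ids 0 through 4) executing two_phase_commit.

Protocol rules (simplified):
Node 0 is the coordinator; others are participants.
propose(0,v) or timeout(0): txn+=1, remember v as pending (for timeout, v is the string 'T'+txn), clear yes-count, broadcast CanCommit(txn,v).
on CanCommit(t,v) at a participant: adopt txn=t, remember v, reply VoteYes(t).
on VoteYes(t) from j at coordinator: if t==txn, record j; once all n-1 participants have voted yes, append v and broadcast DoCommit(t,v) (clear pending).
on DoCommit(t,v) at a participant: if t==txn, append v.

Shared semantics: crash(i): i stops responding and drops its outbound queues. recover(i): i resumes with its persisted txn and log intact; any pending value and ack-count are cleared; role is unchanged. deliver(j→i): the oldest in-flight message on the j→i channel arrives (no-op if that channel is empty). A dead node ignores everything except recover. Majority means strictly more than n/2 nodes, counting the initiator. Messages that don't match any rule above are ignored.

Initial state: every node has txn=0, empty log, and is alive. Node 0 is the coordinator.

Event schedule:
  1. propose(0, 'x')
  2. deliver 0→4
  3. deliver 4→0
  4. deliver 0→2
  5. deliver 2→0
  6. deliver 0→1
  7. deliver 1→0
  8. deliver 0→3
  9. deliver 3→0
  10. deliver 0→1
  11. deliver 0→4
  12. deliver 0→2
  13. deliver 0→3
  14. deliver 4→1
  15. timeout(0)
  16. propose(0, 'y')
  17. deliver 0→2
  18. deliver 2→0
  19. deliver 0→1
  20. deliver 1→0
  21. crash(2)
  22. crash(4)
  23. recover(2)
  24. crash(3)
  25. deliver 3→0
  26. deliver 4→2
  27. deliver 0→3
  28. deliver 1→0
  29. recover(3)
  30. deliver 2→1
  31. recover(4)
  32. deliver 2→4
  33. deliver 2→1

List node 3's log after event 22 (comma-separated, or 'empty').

1. propose(0,'x'):  <0:coor t1 ->
2. deliver 0→4:  <4:part t1 ->
3. deliver 4→0:  nop
4. deliver 0→2:  <2:part t1 ->
5. deliver 2→0:  nop
6. deliver 0→1:  <1:part t1 ->
7. deliver 1→0:  nop
8. deliver 0→3:  <3:part t1 ->
9. deliver 3→0:  <0:coor t1 x>
10. deliver 0→1:  <1:part t1 x>
11. deliver 0→4:  <4:part t1 x>
12. deliver 0→2:  <2:part t1 x>
13. deliver 0→3:  <3:part t1 x>
14. deliver 4→1:  nop
15. timeout(0):  <0:coor t2 x>
16. propose(0,'y'):  <0:coor t3 x>
17. deliver 0→2:  <2:part t2 x>
18. deliver 2→0:  nop
19. deliver 0→1:  <1:part t2 x>
20. deliver 1→0:  nop
21. crash(2):  <2:✗part t2 x>
22. crash(4):  <4:✗part t1 x>

x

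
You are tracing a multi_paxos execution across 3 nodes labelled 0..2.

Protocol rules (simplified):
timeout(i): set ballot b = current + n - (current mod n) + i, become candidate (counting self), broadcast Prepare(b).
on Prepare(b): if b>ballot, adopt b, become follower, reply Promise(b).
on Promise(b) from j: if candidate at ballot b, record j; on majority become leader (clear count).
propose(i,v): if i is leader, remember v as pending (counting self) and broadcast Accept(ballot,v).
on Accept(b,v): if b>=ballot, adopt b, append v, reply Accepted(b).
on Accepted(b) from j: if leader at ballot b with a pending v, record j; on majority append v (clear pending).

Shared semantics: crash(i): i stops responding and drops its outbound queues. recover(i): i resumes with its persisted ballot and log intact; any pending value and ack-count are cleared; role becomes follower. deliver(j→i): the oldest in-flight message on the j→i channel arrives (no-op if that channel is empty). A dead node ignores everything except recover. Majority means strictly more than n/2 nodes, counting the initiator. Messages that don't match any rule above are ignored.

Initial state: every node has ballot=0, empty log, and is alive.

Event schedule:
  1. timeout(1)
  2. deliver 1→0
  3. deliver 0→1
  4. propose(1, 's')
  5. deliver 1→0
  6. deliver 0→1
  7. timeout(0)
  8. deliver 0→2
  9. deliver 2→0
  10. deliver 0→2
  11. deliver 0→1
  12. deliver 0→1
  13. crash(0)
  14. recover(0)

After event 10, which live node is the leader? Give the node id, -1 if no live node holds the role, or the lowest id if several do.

0

1. timeout(1):  <1:cand b4 ->
2. deliver 1→0:  <0:foll b4 ->
3. deliver 0→1:  <1:lead b4 ->
4. propose(1,'s'):  nop
5. deliver 1→0:  <0:foll b4 s>
6. deliver 0→1:  <1:lead b4 s>
7. timeout(0):  <0:cand b6 s>
8. deliver 0→2:  <2:foll b6 ->
9. deliver 2→0:  <0:lead b6 s>
10. deliver 0→2:  nop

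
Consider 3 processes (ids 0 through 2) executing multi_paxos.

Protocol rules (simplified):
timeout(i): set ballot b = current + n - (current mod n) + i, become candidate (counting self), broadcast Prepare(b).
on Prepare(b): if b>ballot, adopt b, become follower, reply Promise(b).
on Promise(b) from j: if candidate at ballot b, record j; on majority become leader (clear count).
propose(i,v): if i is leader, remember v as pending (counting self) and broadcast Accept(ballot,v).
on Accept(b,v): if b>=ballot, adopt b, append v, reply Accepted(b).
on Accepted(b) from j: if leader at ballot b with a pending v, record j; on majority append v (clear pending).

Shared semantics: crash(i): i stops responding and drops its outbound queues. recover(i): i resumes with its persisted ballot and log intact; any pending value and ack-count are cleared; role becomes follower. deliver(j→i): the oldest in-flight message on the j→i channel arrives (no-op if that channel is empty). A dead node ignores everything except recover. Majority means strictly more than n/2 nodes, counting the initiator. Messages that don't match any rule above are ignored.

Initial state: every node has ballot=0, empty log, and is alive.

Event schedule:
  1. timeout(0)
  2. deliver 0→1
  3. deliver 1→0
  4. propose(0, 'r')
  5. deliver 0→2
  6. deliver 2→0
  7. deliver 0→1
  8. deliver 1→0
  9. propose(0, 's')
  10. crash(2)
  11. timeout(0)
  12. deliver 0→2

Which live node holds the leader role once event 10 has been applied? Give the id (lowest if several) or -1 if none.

step 1 timeout(0): 0={cand,b=3,log=-}
step 2 deliver 0→1: 1={foll,b=3,log=-}
step 3 deliver 1→0: 0={lead,b=3,log=-}
step 4 propose(0,'r'): —
step 5 deliver 0→2: 2={foll,b=3,log=-}
step 6 deliver 2→0: —
step 7 deliver 0→1: 1={foll,b=3,log=r}
step 8 deliver 1→0: 0={lead,b=3,log=r}
step 9 propose(0,'s'): —
step 10 crash(2): 2={✗foll,b=3,log=-}

0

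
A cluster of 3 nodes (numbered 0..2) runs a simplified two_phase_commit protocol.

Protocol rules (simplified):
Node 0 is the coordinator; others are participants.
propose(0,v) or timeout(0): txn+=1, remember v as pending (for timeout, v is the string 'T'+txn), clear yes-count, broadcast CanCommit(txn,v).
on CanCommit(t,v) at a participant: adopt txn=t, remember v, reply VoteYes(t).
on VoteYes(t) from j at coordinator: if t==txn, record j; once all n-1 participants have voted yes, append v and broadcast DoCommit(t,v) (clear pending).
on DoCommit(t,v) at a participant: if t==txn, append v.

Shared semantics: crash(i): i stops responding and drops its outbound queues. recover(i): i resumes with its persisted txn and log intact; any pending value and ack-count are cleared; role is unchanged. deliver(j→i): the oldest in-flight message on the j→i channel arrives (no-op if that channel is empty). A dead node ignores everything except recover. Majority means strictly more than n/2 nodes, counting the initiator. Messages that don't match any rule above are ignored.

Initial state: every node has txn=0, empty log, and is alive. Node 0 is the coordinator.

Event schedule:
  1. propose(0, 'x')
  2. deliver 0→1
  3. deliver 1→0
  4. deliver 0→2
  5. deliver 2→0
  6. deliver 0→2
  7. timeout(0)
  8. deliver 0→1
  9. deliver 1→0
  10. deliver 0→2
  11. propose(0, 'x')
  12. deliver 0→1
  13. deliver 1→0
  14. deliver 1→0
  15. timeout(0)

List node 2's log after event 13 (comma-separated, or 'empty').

x

after 1 — propose(0,'x'): n0:coor/t1/[-]
after 2 — deliver 0→1: n1:part/t1/[-]
after 3 — deliver 1→0: ·
after 4 — deliver 0→2: n2:part/t1/[-]
after 5 — deliver 2→0: n0:coor/t1/[x]
after 6 — deliver 0→2: n2:part/t1/[x]
after 7 — timeout(0): n0:coor/t2/[x]
after 8 — deliver 0→1: n1:part/t1/[x]
after 9 — deliver 1→0: ·
after 10 — deliver 0→2: n2:part/t2/[x]
after 11 — propose(0,'x'): n0:coor/t3/[x]
after 12 — deliver 0→1: n1:part/t2/[x]
after 13 — deliver 1→0: ·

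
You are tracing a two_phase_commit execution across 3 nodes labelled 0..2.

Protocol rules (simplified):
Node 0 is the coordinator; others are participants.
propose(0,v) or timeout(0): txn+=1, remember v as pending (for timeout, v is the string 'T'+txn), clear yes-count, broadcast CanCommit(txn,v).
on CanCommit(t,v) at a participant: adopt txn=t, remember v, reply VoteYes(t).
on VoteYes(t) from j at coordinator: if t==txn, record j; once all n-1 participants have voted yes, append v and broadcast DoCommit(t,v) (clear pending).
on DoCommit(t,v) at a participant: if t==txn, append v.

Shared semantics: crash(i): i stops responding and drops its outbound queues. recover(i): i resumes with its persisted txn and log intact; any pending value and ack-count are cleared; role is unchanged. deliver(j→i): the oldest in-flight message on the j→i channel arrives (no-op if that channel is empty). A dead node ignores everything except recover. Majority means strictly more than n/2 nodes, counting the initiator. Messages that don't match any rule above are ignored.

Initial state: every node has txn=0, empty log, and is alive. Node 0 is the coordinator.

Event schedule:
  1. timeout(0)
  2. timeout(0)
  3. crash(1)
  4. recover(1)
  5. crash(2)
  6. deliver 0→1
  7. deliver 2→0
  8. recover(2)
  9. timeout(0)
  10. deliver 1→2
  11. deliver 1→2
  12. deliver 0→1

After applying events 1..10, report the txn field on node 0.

after 1 — timeout(0): n0:coor/t1/[-]
after 2 — timeout(0): n0:coor/t2/[-]
after 3 — crash(1): n1:✗part/t0/[-]
after 4 — recover(1): n1:part/t0/[-]
after 5 — crash(2): n2:✗part/t0/[-]
after 6 — deliver 0→1: n1:part/t1/[-]
after 7 — deliver 2→0: ·
after 8 — recover(2): n2:part/t0/[-]
after 9 — timeout(0): n0:coor/t3/[-]
after 10 — deliver 1→2: ·

3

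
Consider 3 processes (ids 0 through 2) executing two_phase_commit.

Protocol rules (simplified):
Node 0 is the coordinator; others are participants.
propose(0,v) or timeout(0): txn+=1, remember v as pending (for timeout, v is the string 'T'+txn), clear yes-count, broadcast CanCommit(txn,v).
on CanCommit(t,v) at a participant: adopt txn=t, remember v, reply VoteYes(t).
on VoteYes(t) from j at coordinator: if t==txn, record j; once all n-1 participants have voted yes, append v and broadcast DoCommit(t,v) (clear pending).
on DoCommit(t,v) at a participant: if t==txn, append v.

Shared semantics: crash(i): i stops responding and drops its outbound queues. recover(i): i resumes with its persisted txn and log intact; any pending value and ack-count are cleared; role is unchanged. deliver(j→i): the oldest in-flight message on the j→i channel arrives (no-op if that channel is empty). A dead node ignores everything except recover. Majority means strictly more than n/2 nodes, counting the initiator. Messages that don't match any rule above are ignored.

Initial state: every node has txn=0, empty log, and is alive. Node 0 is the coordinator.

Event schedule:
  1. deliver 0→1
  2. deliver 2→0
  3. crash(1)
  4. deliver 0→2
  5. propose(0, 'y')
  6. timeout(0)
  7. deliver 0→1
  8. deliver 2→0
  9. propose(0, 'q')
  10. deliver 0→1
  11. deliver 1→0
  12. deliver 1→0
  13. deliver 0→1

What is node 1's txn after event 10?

after 1 — deliver 0→1: ·
after 2 — deliver 2→0: ·
after 3 — crash(1): n1:✗part/t0/[-]
after 4 — deliver 0→2: ·
after 5 — propose(0,'y'): n0:coor/t1/[-]
after 6 — timeout(0): n0:coor/t2/[-]
after 7 — deliver 0→1: ·
after 8 — deliver 2→0: ·
after 9 — propose(0,'q'): n0:coor/t3/[-]
after 10 — deliver 0→1: ·

0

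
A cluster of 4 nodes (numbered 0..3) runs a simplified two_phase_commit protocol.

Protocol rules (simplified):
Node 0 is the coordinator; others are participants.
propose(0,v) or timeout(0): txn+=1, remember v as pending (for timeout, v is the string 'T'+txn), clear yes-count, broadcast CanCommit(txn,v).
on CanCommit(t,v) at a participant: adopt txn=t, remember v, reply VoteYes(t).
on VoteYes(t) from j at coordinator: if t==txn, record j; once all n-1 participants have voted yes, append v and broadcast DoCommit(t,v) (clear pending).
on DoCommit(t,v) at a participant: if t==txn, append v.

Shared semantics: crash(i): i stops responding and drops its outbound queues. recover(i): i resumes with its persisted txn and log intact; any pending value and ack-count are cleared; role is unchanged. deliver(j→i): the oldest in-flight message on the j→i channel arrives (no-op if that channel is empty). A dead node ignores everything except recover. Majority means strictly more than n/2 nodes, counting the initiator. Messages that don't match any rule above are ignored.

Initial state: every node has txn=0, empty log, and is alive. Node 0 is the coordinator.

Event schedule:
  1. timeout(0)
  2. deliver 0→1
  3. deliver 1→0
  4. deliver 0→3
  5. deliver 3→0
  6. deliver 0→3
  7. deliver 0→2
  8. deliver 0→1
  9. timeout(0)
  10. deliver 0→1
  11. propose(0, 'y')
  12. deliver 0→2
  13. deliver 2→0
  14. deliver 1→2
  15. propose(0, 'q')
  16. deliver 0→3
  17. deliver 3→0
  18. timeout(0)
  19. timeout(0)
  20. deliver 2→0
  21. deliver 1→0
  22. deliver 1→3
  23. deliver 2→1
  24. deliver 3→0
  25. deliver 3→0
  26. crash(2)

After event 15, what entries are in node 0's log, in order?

empty

e1 timeout(0): 0[coor,t=1,-]
e2 deliver 0→1: 1[part,t=1,-]
e3 deliver 1→0: ·
e4 deliver 0→3: 3[part,t=1,-]
e5 deliver 3→0: ·
e6 deliver 0→3: ·
e7 deliver 0→2: 2[part,t=1,-]
e8 deliver 0→1: ·
e9 timeout(0): 0[coor,t=2,-]
e10 deliver 0→1: 1[part,t=2,-]
e11 propose(0,'y'): 0[coor,t=3,-]
e12 deliver 0→2: 2[part,t=2,-]
e13 deliver 2→0: ·
e14 deliver 1→2: ·
e15 propose(0,'q'): 0[coor,t=4,-]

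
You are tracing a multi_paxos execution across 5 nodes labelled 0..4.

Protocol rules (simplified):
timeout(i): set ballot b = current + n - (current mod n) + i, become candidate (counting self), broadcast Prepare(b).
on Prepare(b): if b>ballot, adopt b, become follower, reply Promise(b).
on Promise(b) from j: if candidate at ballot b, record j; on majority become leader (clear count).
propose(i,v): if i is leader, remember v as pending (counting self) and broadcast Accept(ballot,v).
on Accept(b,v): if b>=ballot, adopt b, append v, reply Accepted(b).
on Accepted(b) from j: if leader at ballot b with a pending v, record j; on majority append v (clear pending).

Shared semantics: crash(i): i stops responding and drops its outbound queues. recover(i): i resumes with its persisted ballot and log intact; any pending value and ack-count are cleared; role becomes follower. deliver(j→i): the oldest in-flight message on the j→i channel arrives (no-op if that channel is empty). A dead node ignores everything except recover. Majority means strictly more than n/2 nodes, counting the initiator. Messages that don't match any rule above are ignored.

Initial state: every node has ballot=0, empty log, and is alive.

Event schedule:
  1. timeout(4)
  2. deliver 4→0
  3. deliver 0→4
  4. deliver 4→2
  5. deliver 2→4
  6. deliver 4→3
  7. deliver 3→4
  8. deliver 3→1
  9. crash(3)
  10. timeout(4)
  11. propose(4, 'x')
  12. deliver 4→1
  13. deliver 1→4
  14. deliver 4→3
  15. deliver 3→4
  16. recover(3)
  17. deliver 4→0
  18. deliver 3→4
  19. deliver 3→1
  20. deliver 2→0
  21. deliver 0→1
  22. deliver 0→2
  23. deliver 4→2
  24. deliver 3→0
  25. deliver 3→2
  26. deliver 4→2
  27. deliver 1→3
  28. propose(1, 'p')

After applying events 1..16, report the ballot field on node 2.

9

step 1 timeout(4): 4={cand,b=9,log=-}
step 2 deliver 4→0: 0={foll,b=9,log=-}
step 3 deliver 0→4: —
step 4 deliver 4→2: 2={foll,b=9,log=-}
step 5 deliver 2→4: 4={lead,b=9,log=-}
step 6 deliver 4→3: 3={foll,b=9,log=-}
step 7 deliver 3→4: —
step 8 deliver 3→1: —
step 9 crash(3): 3={✗foll,b=9,log=-}
step 10 timeout(4): 4={cand,b=14,log=-}
step 11 propose(4,'x'): —
step 12 deliver 4→1: 1={foll,b=9,log=-}
step 13 deliver 1→4: —
step 14 deliver 4→3: —
step 15 deliver 3→4: —
step 16 recover(3): 3={foll,b=9,log=-}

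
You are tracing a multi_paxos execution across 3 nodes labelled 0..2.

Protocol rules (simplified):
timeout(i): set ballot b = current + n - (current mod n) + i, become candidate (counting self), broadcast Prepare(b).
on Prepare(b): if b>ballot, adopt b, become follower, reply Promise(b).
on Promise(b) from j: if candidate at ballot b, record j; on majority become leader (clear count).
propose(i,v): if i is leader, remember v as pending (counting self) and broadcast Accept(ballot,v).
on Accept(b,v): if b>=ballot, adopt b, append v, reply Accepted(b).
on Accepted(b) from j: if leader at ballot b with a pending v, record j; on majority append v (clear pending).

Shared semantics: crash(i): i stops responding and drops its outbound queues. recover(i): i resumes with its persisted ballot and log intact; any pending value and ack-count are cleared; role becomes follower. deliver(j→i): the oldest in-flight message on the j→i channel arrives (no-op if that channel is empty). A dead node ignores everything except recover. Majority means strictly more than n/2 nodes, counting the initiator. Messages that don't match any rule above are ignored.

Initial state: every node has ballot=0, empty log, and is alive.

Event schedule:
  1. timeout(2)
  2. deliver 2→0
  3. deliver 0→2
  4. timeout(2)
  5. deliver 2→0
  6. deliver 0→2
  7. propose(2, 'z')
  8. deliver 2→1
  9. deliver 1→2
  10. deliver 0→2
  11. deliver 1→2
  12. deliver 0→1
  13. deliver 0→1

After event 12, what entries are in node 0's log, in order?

e1 timeout(2): 2[cand,b=5,-]
e2 deliver 2→0: 0[foll,b=5,-]
e3 deliver 0→2: 2[lead,b=5,-]
e4 timeout(2): 2[cand,b=8,-]
e5 deliver 2→0: 0[foll,b=8,-]
e6 deliver 0→2: 2[lead,b=8,-]
e7 propose(2,'z'): ·
e8 deliver 2→1: 1[foll,b=5,-]
e9 deliver 1→2: ·
e10 deliver 0→2: ·
e11 deliver 1→2: ·
e12 deliver 0→1: ·

empty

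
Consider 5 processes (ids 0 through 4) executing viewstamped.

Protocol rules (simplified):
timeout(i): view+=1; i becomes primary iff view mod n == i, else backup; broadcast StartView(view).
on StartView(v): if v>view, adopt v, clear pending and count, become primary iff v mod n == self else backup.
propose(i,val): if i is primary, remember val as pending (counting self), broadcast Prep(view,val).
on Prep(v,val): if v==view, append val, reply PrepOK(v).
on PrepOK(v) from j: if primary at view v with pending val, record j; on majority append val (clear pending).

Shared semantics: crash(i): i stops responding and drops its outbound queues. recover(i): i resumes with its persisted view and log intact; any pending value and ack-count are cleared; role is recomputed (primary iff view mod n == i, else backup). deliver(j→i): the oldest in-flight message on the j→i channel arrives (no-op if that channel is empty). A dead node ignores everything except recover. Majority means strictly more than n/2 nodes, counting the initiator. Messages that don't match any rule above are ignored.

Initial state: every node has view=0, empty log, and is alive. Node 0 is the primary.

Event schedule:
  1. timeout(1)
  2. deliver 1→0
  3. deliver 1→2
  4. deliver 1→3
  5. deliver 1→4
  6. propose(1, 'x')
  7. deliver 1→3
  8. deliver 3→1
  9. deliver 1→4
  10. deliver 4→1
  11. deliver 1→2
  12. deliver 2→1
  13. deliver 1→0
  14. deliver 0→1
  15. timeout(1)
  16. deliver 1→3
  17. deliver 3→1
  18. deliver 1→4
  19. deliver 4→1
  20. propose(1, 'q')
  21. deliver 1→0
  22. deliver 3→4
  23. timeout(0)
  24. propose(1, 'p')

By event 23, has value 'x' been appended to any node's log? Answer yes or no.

yes

e1 timeout(1): 1[prim,v=1,-]
e2 deliver 1→0: 0[back,v=1,-]
e3 deliver 1→2: 2[back,v=1,-]
e4 deliver 1→3: 3[back,v=1,-]
e5 deliver 1→4: 4[back,v=1,-]
e6 propose(1,'x'): ·
e7 deliver 1→3: 3[back,v=1,x]
e8 deliver 3→1: ·
e9 deliver 1→4: 4[back,v=1,x]
e10 deliver 4→1: 1[prim,v=1,x]
e11 deliver 1→2: 2[back,v=1,x]
e12 deliver 2→1: ·
e13 deliver 1→0: 0[back,v=1,x]
e14 deliver 0→1: ·
e15 timeout(1): 1[back,v=2,x]
e16 deliver 1→3: 3[back,v=2,x]
e17 deliver 3→1: ·
e18 deliver 1→4: 4[back,v=2,x]
e19 deliver 4→1: ·
e20 propose(1,'q'): ·
e21 deliver 1→0: 0[back,v=2,x]
e22 deliver 3→4: ·
e23 timeout(0): 0[back,v=3,x]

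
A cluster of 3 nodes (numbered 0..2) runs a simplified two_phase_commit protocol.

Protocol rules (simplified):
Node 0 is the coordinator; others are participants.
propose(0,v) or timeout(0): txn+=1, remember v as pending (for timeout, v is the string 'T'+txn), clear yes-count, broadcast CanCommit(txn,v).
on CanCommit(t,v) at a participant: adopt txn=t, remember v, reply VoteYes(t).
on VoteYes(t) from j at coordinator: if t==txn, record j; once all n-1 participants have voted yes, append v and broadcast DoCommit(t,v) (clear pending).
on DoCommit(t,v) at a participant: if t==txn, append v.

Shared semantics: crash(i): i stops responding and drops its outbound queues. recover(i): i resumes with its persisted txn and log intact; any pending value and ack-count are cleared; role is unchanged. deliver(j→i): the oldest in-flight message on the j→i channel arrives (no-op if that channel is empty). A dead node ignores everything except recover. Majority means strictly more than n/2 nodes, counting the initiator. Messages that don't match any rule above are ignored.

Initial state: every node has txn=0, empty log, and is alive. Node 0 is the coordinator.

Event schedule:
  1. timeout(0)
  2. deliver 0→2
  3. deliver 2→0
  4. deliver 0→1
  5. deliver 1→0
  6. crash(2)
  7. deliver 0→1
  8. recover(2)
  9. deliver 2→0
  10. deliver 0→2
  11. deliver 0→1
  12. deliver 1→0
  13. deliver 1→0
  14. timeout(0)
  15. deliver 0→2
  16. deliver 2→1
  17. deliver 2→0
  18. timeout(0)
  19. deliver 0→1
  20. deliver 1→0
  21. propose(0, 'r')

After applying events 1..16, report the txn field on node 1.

1

after 1 — timeout(0): n0:coor/t1/[-]
after 2 — deliver 0→2: n2:part/t1/[-]
after 3 — deliver 2→0: ·
after 4 — deliver 0→1: n1:part/t1/[-]
after 5 — deliver 1→0: n0:coor/t1/[T1]
after 6 — crash(2): n2:✗part/t1/[-]
after 7 — deliver 0→1: n1:part/t1/[T1]
after 8 — recover(2): n2:part/t1/[-]
after 9 — deliver 2→0: ·
after 10 — deliver 0→2: n2:part/t1/[T1]
after 11 — deliver 0→1: ·
after 12 — deliver 1→0: ·
after 13 — deliver 1→0: ·
after 14 — timeout(0): n0:coor/t2/[T1]
after 15 — deliver 0→2: n2:part/t2/[T1]
after 16 — deliver 2→1: ·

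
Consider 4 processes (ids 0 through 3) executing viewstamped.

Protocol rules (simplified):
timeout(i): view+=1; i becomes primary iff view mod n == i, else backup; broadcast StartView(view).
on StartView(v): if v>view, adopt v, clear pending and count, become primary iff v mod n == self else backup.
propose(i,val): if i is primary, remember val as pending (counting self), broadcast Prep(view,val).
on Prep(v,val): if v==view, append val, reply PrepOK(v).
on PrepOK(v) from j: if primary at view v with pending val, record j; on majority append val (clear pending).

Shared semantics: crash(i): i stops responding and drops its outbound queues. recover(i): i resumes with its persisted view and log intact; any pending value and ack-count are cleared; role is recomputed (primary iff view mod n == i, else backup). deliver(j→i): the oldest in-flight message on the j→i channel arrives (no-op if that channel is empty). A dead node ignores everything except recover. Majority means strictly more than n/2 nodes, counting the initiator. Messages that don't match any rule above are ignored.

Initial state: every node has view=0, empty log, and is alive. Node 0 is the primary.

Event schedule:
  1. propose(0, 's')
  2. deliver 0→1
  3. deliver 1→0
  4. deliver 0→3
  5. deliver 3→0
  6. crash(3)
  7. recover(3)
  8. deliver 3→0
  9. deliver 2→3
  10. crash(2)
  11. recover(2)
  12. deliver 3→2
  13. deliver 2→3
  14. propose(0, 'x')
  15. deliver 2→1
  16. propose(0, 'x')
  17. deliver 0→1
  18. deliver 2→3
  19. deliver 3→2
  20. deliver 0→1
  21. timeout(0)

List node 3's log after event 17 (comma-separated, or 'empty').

s

step 1 propose(0,'s'): —
step 2 deliver 0→1: 1={back,v=0,log=s}
step 3 deliver 1→0: —
step 4 deliver 0→3: 3={back,v=0,log=s}
step 5 deliver 3→0: 0={prim,v=0,log=s}
step 6 crash(3): 3={✗back,v=0,log=s}
step 7 recover(3): 3={back,v=0,log=s}
step 8 deliver 3→0: —
step 9 deliver 2→3: —
step 10 crash(2): 2={✗back,v=0,log=-}
step 11 recover(2): 2={back,v=0,log=-}
step 12 deliver 3→2: —
step 13 deliver 2→3: —
step 14 propose(0,'x'): —
step 15 deliver 2→1: —
step 16 propose(0,'x'): —
step 17 deliver 0→1: 1={back,v=0,log=s,x}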